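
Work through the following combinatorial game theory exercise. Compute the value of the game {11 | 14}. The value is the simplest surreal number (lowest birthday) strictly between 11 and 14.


Left options: {11}, max = 11
Right options: {14}, min = 14
All options are numbers and max(Left) < min(Right), so by the simplicity theorem the value is the simplest (earliest-born) number strictly between 11 and 14.
Integers 12 through 13 all lie strictly between 11 and 14.
Among integers, the simplest (lowest birthday = smallest |n|; 0 is born on day 0, +-n on day n) is 12.
No non-integer in the interval can be simpler: if x is a non-integer in the interval, then floor(x) or ceil(x) also lies in the interval (the interval contains an integer), and both are proper prefixes of x's sign expansion, i.e. born earlier. So the game value is 12.
Game value = 12

12


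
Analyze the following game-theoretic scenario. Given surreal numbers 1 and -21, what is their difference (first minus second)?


x = 1, y = -21
x - y = 1 - -21 = 22

22


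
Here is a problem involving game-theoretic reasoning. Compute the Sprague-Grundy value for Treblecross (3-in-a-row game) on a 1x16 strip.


Treblecross: place X on empty cells; 3-in-a-row wins.
Playing within two cells of an existing X lets the opponent win at once, so sensible play treats the cells i-2..i+2 around each X as dead. The player left with no safe cell loses, so this is a normal-play take-away game on strips of safe cells.
Placing X at cell i (0-indexed) of a strip of k safe cells leaves independent strips of sizes max(0, i-2) and max(0, k-i-3). Hence G(k) = mex{ G(max(0,i-2)) XOR G(max(0,k-i-3)) : 0 <= i < k }, with G(0) = 0.
G(1): splits (0,0):0^0=0 -> mex({0}) = 1
G(2): splits (0,0):0^0=0 -> mex({0}) = 1
G(3): splits (0,0):0^0=0 -> mex({0}) = 1
G(4): splits (0,1):0^1=1 (0,0):0^0=0 -> mex({0, 1}) = 2
G(5): splits (0,2):0^1=1 (0,1):0^1=1 (0,0):0^0=0 -> mex({0, 1}) = 2
G(6) = mex({1}) = 0
G(7) = mex({0, 1, 2}) = 3
G(8) = mex({0, 1, 2}) = 3
G(9) = mex({0, 2}) = 1
G(10) = mex({0, 2, 3}) = 1
G(11) = mex({0, 3}) = 1
G(12) = mex({1, 3}) = 0
G(13) = mex({0, 1, 2, 3}) = 4
G(14) = mex({0, 1, 2}) = 3
G(15) = mex({0, 1, 2}) = 3
G(16) = mex({0, 1, 2, 4}) = 3
Therefore G(16) = 3.

3


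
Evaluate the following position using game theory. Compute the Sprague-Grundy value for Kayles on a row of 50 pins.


Kayles: a move removes 1 or 2 adjacent pins from a contiguous row.
Removing pins from a row of k leaves two independent rows (a, b) with a + b = k - 1 (one pin) or a + b = k - 2 (two pins); an end removal gives a = 0.
By Sprague-Grundy, G(k) = mex{ G(a) XOR G(b) } over all these splits. G(0) = 0.
G(1): splits (0,0):0^0=0 -> mex({0}) = 1
G(2): splits (0,1):0^1=1 (0,0):0^0=0 -> mex({0, 1}) = 2
G(3): splits (0,2):0^2=2 (1,1):1^1=0 (0,1):0^1=1 -> mex({0, 1, 2}) = 3
G(4): splits (0,3):0^3=3 (1,2):1^2=3 (0,2):0^2=2 (1,1):1^1=0 -> mex({0, 2, 3}) = 1
G(5): splits (0,4):0^1=1 (1,3):1^3=2 (2,2):2^2=0 (0,3):0^3=3 (1,2):1^2=3 -> mex({0, 1, 2, 3}) = 4
G(6) = mex({0, 1, 2, 4}) = 3
G(7) = mex({0, 1, 3, 4, 5}) = 2
G(8) = mex({0, 2, 3, 5, 6}) = 1
G(9) = mex({0, 1, 2, 3, 6, 7}) = 4
G(10) = mex({0, 1, 3, 4, 5, 7}) = 2
G(11) = mex({0, 1, 2, 3, 4, 5}) = 6
G(12) = mex({0, 1, 2, 3, 5, 6, 7}) = 4
G(13) = mex({0, 2, 3, 4, 6, 7}) = 1
G(14) = mex({0, 1, 4, 5, 6, 7}) = 2
G(15) = mex({0, 1, 2, 3, 4, 5, 6}) = 7
G(16) = mex({0, 2, 3, 5, 6, 7}) = 1
G(17) = mex({0, 1, 2, 3, 5, 6, 7}) = 4
G(18) = mex({0, 1, 2, 4, 5, 6}) = 3
G(19) = mex({0, 1, 3, 4, 5, 7}) = 2
G(20) = mex({0, 2, 3, 4, 5, 6, 7}) = 1
G(21) = mex({0, 1, 2, 3, 5, 6, 7}) = 4
G(22) = mex({0, 1, 2, 3, 4, 5, 7}) = 6
G(23) = mex({0, 1, 2, 3, 4, 5, 6}) = 7
G(24) = mex({0, 1, 2, 3, 5, 6, 7}) = 4
G(25) = mex({0, 2, 3, 4, 6, 7}) = 1
G(26) = mex({0, 1, 3, 4, 5, 6, 7}) = 2
G(27) = mex({0, 1, 2, 3, 4, 5, 6, 7}) = 8
G(28) = mex({0, 1, 2, 3, 4, 6, 7, 8}) = 5
G(29) = mex({0, 1, 2, 3, 5, 6, 7, 8, 9}) = 4
G(30) = mex({0, 1, 2, 3, 4, 5, 6, 9, 10}) = 7
G(31) = mex({0, 1, 3, 4, 5, 7, 10, 11}) = 2
G(32) = mex({0, 2, 3, 4, 5, 6, 7, 9, 11}) = 1
G(33) = mex({0, 1, 2, 3, 4, 5, 6, 7, 9, 12}) = 8
G(34) = mex({0, 1, 2, 3, 4, 5, 7, 8, 11, 12}) = 6
G(35) = mex({0, 1, 2, 3, 4, 5, 6, 8, 9, 10, 11}) = 7
G(36) = mex({0, 1, 2, 3, 5, 6, 7, 9, 10}) = 4
G(37) = mex({0, 2, 3, 4, 6, 7, 9, 10, 11, 12}) = 1
G(38) = mex({0, 1, 3, 4, 5, 6, 7, 9, 10, 11, 12}) = 2
G(39) = mex({0, 1, 2, 4, 5, 6, 7, 9, 10, 12, 14}) = 3
G(40) = mex({0, 2, 3, 4, 6, 7, 11, 12, 14}) = 1
G(41) = mex({0, 1, 2, 3, 5, 6, 7, 9, 10, 11, 12}) = 4
G(42) = mex({0, 1, 2, 3, 4, 5, 6, 9, 10}) = 7
G(43) = mex({0, 1, 3, 4, 5, 7, 9, 10, 12, 15}) = 2
G(44) = mex({0, 2, 3, 4, 5, 6, 7, 9, 10, 12, 15}) = 1
G(45) = mex({0, 1, 2, 3, 4, 5, 6, 7, 9, 10, 12, 14}) = 8
G(46) = mex({0, 1, 3, 4, 5, 7, 8, 11, 12, 14}) = 2
G(47) = mex({0, 1, 2, 3, 4, 5, 6, 8, 9, 10, 11, 12}) = 7
G(48) = mex({0, 1, 2, 3, 5, 6, 7, 9, 10}) = 4
G(49) = mex({0, 2, 3, 4, 6, 7, 9, 10, 11, 12, 15}) = 1
G(50) = mex({0, 1, 4, 5, 6, 7, 9, 11, 12, 14, 15}) = 2
Therefore G(50) = 2.

2


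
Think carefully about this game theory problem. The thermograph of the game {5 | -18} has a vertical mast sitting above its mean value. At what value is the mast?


Game = {5 | -18}, a switch {a | b} with numbers a > b.
Its thermograph has left wall a - t and right wall b + t, which meet at t = (a - b)/2, where both equal (a + b)/2. So the mast (mean value) is at (a + b)/2.
Mean = (5 + (-18))/2 = -13/2 = -13/2

-13/2


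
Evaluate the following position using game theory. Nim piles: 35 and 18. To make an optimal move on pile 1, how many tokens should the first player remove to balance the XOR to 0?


Piles: 35 and 18
Current XOR: 35 XOR 18 = 49 (non-zero, so this is an N-position).
To make the XOR zero, we need to find a move that balances the piles.
For pile 1 (size 35): target = 35 XOR 49 = 18
We reduce pile 1 from 35 to 18.
Tokens removed: 35 - 18 = 17
Verification: 18 XOR 18 = 0

17


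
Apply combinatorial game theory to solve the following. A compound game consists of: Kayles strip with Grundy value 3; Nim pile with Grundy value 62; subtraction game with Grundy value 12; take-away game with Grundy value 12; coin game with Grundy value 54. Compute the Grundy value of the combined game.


By the Sprague-Grundy theorem, the Grundy value of a sum of games is the XOR of individual Grundy values.
Kayles strip: Grundy value = 3. Running XOR: 0 XOR 3 = 3
Nim pile: Grundy value = 62. Running XOR: 3 XOR 62 = 61
subtraction game: Grundy value = 12. Running XOR: 61 XOR 12 = 49
take-away game: Grundy value = 12. Running XOR: 49 XOR 12 = 61
coin game: Grundy value = 54. Running XOR: 61 XOR 54 = 11
The combined Grundy value is 11.

11


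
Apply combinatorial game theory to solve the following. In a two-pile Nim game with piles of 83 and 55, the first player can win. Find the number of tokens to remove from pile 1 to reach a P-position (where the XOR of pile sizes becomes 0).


Piles: 83 and 55
Current XOR: 83 XOR 55 = 100 (non-zero, so this is an N-position).
To make the XOR zero, we need to find a move that balances the piles.
For pile 1 (size 83): target = 83 XOR 100 = 55
We reduce pile 1 from 83 to 55.
Tokens removed: 83 - 55 = 28
Verification: 55 XOR 55 = 0

28


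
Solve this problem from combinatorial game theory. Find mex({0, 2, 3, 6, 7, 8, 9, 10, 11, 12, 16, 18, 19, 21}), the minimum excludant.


Set = {0, 2, 3, 6, 7, 8, 9, 10, 11, 12, 16, 18, 19, 21}
0 is in the set.
1 is NOT in the set. This is the mex.
mex = 1

1


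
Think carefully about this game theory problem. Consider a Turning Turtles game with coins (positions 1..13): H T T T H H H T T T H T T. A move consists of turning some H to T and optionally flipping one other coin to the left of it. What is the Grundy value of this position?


Coins: H T T T H H H T T T H T T
Key fact: a single head at position k behaves exactly like a Nim heap of size k (turning it to T and optionally flipping a coin at j < k corresponds to moving the heap from k to j, or to 0), and heads combine as a disjunctive sum (two heads at the same place would cancel, matching j XOR j = 0). So the Nim-value is the XOR of the 1-indexed positions of the heads.
Face-up positions (1-indexed): [1, 5, 6, 7, 11]
XOR 0 with 1: 0 XOR 1 = 1
XOR 1 with 5: 1 XOR 5 = 4
XOR 4 with 6: 4 XOR 6 = 2
XOR 2 with 7: 2 XOR 7 = 5
XOR 5 with 11: 5 XOR 11 = 14
Nim-value = 14

14


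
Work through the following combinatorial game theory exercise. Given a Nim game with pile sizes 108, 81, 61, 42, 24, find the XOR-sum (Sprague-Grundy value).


We need the XOR (exclusive or) of all pile sizes.
After XOR-ing pile 1 (size 108): 0 XOR 108 = 108
After XOR-ing pile 2 (size 81): 108 XOR 81 = 61
After XOR-ing pile 3 (size 61): 61 XOR 61 = 0
After XOR-ing pile 4 (size 42): 0 XOR 42 = 42
After XOR-ing pile 5 (size 24): 42 XOR 24 = 50
The Nim-value of this position is 50.

50


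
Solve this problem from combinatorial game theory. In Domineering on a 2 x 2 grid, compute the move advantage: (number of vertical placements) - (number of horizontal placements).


Board is 2 x 2 (rows x cols).
Left (vertical) placements: (rows-1) * cols = 1 * 2 = 2
Right (horizontal) placements: rows * (cols-1) = 2 * 1 = 2
Advantage = Left - Right = 2 - 2 = 0

0


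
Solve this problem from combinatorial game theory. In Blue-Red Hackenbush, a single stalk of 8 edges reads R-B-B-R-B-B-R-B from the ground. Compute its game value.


Edges (from ground): R-B-B-R-B-B-R-B
By Berlekamp's sign-expansion rule, a Blue-Red Hackenbush stalk has the value of the surreal number whose sign sequence is the edge sequence with B -> + and R -> -.
Sign sequence: -++-++-+
Trace the sign expansion in the surreal number tree, starting from 0:
Edge 1: R (sign -) -> bounds (-inf, 0), value = -1
Edge 2: B (sign +) -> bounds (-1, 0), value = -1/2
Edge 3: B (sign +) -> bounds (-1/2, 0), value = -1/4
Edge 4: R (sign -) -> bounds (-1/2, -1/4), value = -3/8
Edge 5: B (sign +) -> bounds (-3/8, -1/4), value = -5/16
Edge 6: B (sign +) -> bounds (-5/16, -1/4), value = -9/32
Edge 7: R (sign -) -> bounds (-5/16, -9/32), value = -19/64
Edge 8: B (sign +) -> bounds (-19/64, -9/32), value = -37/128
Game value = -37/128

-37/128


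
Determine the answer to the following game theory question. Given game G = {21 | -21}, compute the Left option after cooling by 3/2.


Original game: {21 | -21} (a switch {a | b} with a > b).
Cooling by t (for t below the temperature (a - b)/2 = 21) taxes each move by t: {a | b} cooled by t is {a - t | b + t}.
Cooling amount: t = 3/2
Cooled Left option: 21 - 3/2 = 39/2
Cooled Right option: -21 + 3/2 = -39/2
Cooled game: {39/2 | -39/2}
Left option = 39/2

39/2


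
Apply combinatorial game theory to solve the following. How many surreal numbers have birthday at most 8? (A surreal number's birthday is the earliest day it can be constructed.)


Day 0: {|} = 0 is born. Count = 1.
Day n: the number of surreal numbers born by day n is 2^(n+1) - 1.
By day 0: 2^1 - 1 = 1
By day 1: 2^2 - 1 = 3
By day 2: 2^3 - 1 = 7
By day 3: 2^4 - 1 = 15
By day 4: 2^5 - 1 = 31
By day 5: 2^6 - 1 = 63
By day 6: 2^7 - 1 = 127
By day 7: 2^8 - 1 = 255
By day 8: 2^9 - 1 = 511
By day 8: 511 surreal numbers.

511


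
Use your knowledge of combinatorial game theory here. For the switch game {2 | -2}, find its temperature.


The game is {2 | -2}, a switch {a | b} with numbers a > b.
Cooling {a | b} by t gives {a - t | b + t}, which stops being hot when a - t = b + t, i.e. at t = (a - b)/2. So the temperature of a switch is (a - b)/2.
Temperature = (Left option - Right option) / 2
= (2 - (-2)) / 2
= 4 / 2
= 2

2


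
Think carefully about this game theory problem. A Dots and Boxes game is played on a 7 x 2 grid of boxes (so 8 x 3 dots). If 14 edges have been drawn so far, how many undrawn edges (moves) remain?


Grid: 7 x 2 boxes, i.e. 8 rows and 3 columns of dots.
Horizontal edges: (rows + 1) * cols = 8 * 2 = 16
Vertical edges: rows * (cols + 1) = 7 * 3 = 21
Total edges: 16 + 21 = 37
Edges drawn: 14
Remaining: 37 - 14 = 23

23


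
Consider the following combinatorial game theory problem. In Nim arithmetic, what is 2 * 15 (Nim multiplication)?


Nim multiplication is bilinear over XOR: (u XOR v) * w = (u*w) XOR (v*w).
So we split each operand into its bit components and XOR the pairwise Nim products.
2 = 2 (as XOR of powers of 2).
15 = 1 + 2 + 4 + 8 (as XOR of powers of 2).
Using the standard Nim-product table on single bits:
  2*2 = 3,   2*4 = 8,   2*8 = 12,
  4*4 = 6,   4*8 = 11,  8*8 = 13,
and  1*x = x (identity), k*l = l*k (commutative).
Pairwise Nim products:
  2 * 1 = 2
  2 * 2 = 3
  2 * 4 = 8
  2 * 8 = 12
XOR them: 2 XOR 3 XOR 8 XOR 12 = 5.
Result: 2 * 15 = 5 (in Nim).

5


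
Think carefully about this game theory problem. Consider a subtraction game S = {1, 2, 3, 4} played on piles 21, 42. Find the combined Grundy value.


Subtraction set: {1, 2, 3, 4}
For this subtraction set, G(n) = n mod 5 (period = max + 1 = 5).
Pile 1 (size 21): G(21) = 21 mod 5 = 1
Pile 2 (size 42): G(42) = 42 mod 5 = 2
Total Grundy value = XOR of all: 1 XOR 2 = 3

3


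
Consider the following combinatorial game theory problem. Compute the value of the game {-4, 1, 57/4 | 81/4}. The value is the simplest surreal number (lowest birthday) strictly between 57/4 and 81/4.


Left options: {-4, 1, 57/4}, max = 57/4
Right options: {81/4}, min = 81/4
All options are numbers and max(Left) < min(Right), so by the simplicity theorem the value is the simplest (earliest-born) number strictly between 57/4 and 81/4.
Integers 15 through 20 all lie strictly between 57/4 and 81/4.
Among integers, the simplest (lowest birthday = smallest |n|; 0 is born on day 0, +-n on day n) is 15.
No non-integer in the interval can be simpler: if x is a non-integer in the interval, then floor(x) or ceil(x) also lies in the interval (the interval contains an integer), and both are proper prefixes of x's sign expansion, i.e. born earlier. So the game value is 15.
Game value = 15

15


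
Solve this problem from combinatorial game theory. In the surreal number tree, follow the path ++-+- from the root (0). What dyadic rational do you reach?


Sign expansion: ++-+-
Rule: track bounds (lo, hi), initially (-inf, +inf). On '+', the current value becomes lo and we move to the simplest number in (value, hi): value + 1 if hi = +inf, otherwise the midpoint (value + hi)/2. On '-', the current value becomes hi and we move to value - 1 if lo = -inf, otherwise the midpoint (lo + value)/2.
Start at 0.
Step 1: sign = +, move right. Bounds: (0, +inf). Value = 1
Step 2: sign = +, move right. Bounds: (1, +inf). Value = 2
Step 3: sign = -, move left. Bounds: (1, 2). Value = 3/2
Step 4: sign = +, move right. Bounds: (3/2, 2). Value = 7/4
Step 5: sign = -, move left. Bounds: (3/2, 7/4). Value = 13/8
The surreal number with sign expansion ++-+- is 13/8.

13/8


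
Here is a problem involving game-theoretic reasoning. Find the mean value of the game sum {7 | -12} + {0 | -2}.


G1 = {7 | -12}, G2 = {0 | -2}
Each is a switch {a | b} with numbers a > b; its mean value is (a + b)/2, and mean value is additive over game sums: m(G1 + G2) = m(G1) + m(G2).
Mean of G1 = (7 + (-12))/2 = -5/2 = -5/2
Mean of G2 = (0 + (-2))/2 = -2/2 = -1
Mean of G1 + G2 = -5/2 + -1 = -7/2

-7/2


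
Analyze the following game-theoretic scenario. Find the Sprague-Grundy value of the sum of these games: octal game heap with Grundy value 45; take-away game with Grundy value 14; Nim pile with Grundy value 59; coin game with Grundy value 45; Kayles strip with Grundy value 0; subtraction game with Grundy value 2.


By the Sprague-Grundy theorem, the Grundy value of a sum of games is the XOR of individual Grundy values.
octal game heap: Grundy value = 45. Running XOR: 0 XOR 45 = 45
take-away game: Grundy value = 14. Running XOR: 45 XOR 14 = 35
Nim pile: Grundy value = 59. Running XOR: 35 XOR 59 = 24
coin game: Grundy value = 45. Running XOR: 24 XOR 45 = 53
Kayles strip: Grundy value = 0. Running XOR: 53 XOR 0 = 53
subtraction game: Grundy value = 2. Running XOR: 53 XOR 2 = 55
The combined Grundy value is 55.

55


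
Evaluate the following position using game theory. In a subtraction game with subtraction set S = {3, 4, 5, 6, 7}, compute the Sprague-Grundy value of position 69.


The subtraction set is S = {3, 4, 5, 6, 7}.
G(k) = mex{ G(k - s) : s in S, s <= k }. We compute iteratively: G(0) = 0.
G(1) = mex({}) = 0
G(2) = mex({}) = 0
G(3) = mex({0}) = 1
G(4) = mex({0}) = 1
G(5) = mex({0}) = 1
G(6) = mex({0, 1}) = 2
G(7) = mex({0, 1}) = 2
G(8) = mex({0, 1}) = 2
G(9) = mex({0, 1, 2}) = 3
G(10) = mex({1, 2}) = 0
G(11) = mex({1, 2}) = 0
G(12) = mex({1, 2, 3}) = 0
G(13) = mex({0, 2, 3}) = 1
G(14) = mex({0, 2, 3}) = 1
G(15) = mex({0, 2, 3}) = 1
G(16) = mex({0, 1, 3}) = 2
Observe that G(10)..G(16) = 0, 0, 0, 1, 1, 1, 2 repeats G(0)..G(6) = 0, 0, 0, 1, 1, 1, 2.
For k >= max(S) = 7, G(k) is determined by the previous 7 values G(k-7)..G(k-1); a window of 7 consecutive values has recurred shifted by 10, so by induction G(k + 10) = G(k) for all k >= 0: the sequence is periodic from the start with period 10.
One period: G(0..9) = 0, 0, 0, 1, 1, 1, 2, 2, 2, 3.
69 mod 10 = 9, so G(69) = G(9) = 3.

3


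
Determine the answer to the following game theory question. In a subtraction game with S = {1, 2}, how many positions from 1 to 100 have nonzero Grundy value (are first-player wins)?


Subtraction set S = {1, 2}, so G(n) = n mod 3.
G(n) = 0 when n is a multiple of 3.
Multiples of 3 in [1, 100]: 33
N-positions (nonzero Grundy) = 100 - 33 = 67

67


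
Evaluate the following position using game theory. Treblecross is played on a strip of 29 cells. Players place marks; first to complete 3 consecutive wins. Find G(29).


Treblecross: place X on empty cells; 3-in-a-row wins.
Playing within two cells of an existing X lets the opponent win at once, so sensible play treats the cells i-2..i+2 around each X as dead. The player left with no safe cell loses, so this is a normal-play take-away game on strips of safe cells.
Placing X at cell i (0-indexed) of a strip of k safe cells leaves independent strips of sizes max(0, i-2) and max(0, k-i-3). Hence G(k) = mex{ G(max(0,i-2)) XOR G(max(0,k-i-3)) : 0 <= i < k }, with G(0) = 0.
G(1): splits (0,0):0^0=0 -> mex({0}) = 1
G(2): splits (0,0):0^0=0 -> mex({0}) = 1
G(3): splits (0,0):0^0=0 -> mex({0}) = 1
G(4): splits (0,1):0^1=1 (0,0):0^0=0 -> mex({0, 1}) = 2
G(5): splits (0,2):0^1=1 (0,1):0^1=1 (0,0):0^0=0 -> mex({0, 1}) = 2
G(6) = mex({1}) = 0
G(7) = mex({0, 1, 2}) = 3
G(8) = mex({0, 1, 2}) = 3
G(9) = mex({0, 2}) = 1
G(10) = mex({0, 2, 3}) = 1
G(11) = mex({0, 3}) = 1
G(12) = mex({1, 3}) = 0
G(13) = mex({0, 1, 2, 3}) = 4
G(14) = mex({0, 1, 2}) = 3
G(15) = mex({0, 1, 2}) = 3
G(16) = mex({0, 1, 2, 4}) = 3
G(17) = mex({0, 1, 3, 4}) = 2
G(18) = mex({0, 1, 3, 4}) = 2
G(19) = mex({0, 1, 3, 5}) = 2
G(20) = mex({0, 1, 2, 3, 5}) = 4
G(21) = mex({0, 1, 2, 3, 5}) = 4
G(22) = mex({1, 2, 6}) = 0
G(23) = mex({0, 1, 2, 3, 4, 6}) = 5
G(24) = mex({0, 1, 2, 3, 4}) = 5
G(25) = mex({0, 1, 3, 4, 7}) = 2
G(26) = mex({0, 1, 3, 4, 5, 7}) = 2
G(27) = mex({0, 1, 3, 5}) = 2
G(28) = mex({0, 1, 2, 5}) = 3
G(29) = mex({0, 1, 2, 4, 5, 6}) = 3
Therefore G(29) = 3.

3


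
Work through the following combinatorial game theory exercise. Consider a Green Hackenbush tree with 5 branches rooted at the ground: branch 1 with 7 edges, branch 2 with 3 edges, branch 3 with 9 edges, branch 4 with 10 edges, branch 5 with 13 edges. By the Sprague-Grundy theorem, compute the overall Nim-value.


The tree has 5 branches from the ground vertex.
In Green Hackenbush, the Nim-value of a simple path of length k is k.
Branch 1: length 7, Nim-value = 7
Branch 2: length 3, Nim-value = 3
Branch 3: length 9, Nim-value = 9
Branch 4: length 10, Nim-value = 10
Branch 5: length 13, Nim-value = 13
Total Nim-value = XOR of all branch values:
0 XOR 7 = 7
7 XOR 3 = 4
4 XOR 9 = 13
13 XOR 10 = 7
7 XOR 13 = 10
Nim-value of the tree = 10

10


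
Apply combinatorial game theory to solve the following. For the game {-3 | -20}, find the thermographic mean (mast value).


Game = {-3 | -20}, a switch {a | b} with numbers a > b.
Its thermograph has left wall a - t and right wall b + t, which meet at t = (a - b)/2, where both equal (a + b)/2. So the mast (mean value) is at (a + b)/2.
Mean = (-3 + (-20))/2 = -23/2 = -23/2

-23/2


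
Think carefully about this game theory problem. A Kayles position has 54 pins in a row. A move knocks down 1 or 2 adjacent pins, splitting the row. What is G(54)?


Kayles: a move removes 1 or 2 adjacent pins from a contiguous row.
Removing pins from a row of k leaves two independent rows (a, b) with a + b = k - 1 (one pin) or a + b = k - 2 (two pins); an end removal gives a = 0.
By Sprague-Grundy, G(k) = mex{ G(a) XOR G(b) } over all these splits. G(0) = 0.
G(1): splits (0,0):0^0=0 -> mex({0}) = 1
G(2): splits (0,1):0^1=1 (0,0):0^0=0 -> mex({0, 1}) = 2
G(3): splits (0,2):0^2=2 (1,1):1^1=0 (0,1):0^1=1 -> mex({0, 1, 2}) = 3
G(4): splits (0,3):0^3=3 (1,2):1^2=3 (0,2):0^2=2 (1,1):1^1=0 -> mex({0, 2, 3}) = 1
G(5): splits (0,4):0^1=1 (1,3):1^3=2 (2,2):2^2=0 (0,3):0^3=3 (1,2):1^2=3 -> mex({0, 1, 2, 3}) = 4
G(6) = mex({0, 1, 2, 4}) = 3
G(7) = mex({0, 1, 3, 4, 5}) = 2
G(8) = mex({0, 2, 3, 5, 6}) = 1
G(9) = mex({0, 1, 2, 3, 6, 7}) = 4
G(10) = mex({0, 1, 3, 4, 5, 7}) = 2
G(11) = mex({0, 1, 2, 3, 4, 5}) = 6
G(12) = mex({0, 1, 2, 3, 5, 6, 7}) = 4
G(13) = mex({0, 2, 3, 4, 6, 7}) = 1
G(14) = mex({0, 1, 4, 5, 6, 7}) = 2
G(15) = mex({0, 1, 2, 3, 4, 5, 6}) = 7
G(16) = mex({0, 2, 3, 5, 6, 7}) = 1
G(17) = mex({0, 1, 2, 3, 5, 6, 7}) = 4
G(18) = mex({0, 1, 2, 4, 5, 6}) = 3
G(19) = mex({0, 1, 3, 4, 5, 7}) = 2
G(20) = mex({0, 2, 3, 4, 5, 6, 7}) = 1
G(21) = mex({0, 1, 2, 3, 5, 6, 7}) = 4
G(22) = mex({0, 1, 2, 3, 4, 5, 7}) = 6
G(23) = mex({0, 1, 2, 3, 4, 5, 6}) = 7
G(24) = mex({0, 1, 2, 3, 5, 6, 7}) = 4
G(25) = mex({0, 2, 3, 4, 6, 7}) = 1
G(26) = mex({0, 1, 3, 4, 5, 6, 7}) = 2
G(27) = mex({0, 1, 2, 3, 4, 5, 6, 7}) = 8
G(28) = mex({0, 1, 2, 3, 4, 6, 7, 8}) = 5
G(29) = mex({0, 1, 2, 3, 5, 6, 7, 8, 9}) = 4
G(30) = mex({0, 1, 2, 3, 4, 5, 6, 9, 10}) = 7
G(31) = mex({0, 1, 3, 4, 5, 7, 10, 11}) = 2
G(32) = mex({0, 2, 3, 4, 5, 6, 7, 9, 11}) = 1
G(33) = mex({0, 1, 2, 3, 4, 5, 6, 7, 9, 12}) = 8
G(34) = mex({0, 1, 2, 3, 4, 5, 7, 8, 11, 12}) = 6
G(35) = mex({0, 1, 2, 3, 4, 5, 6, 8, 9, 10, 11}) = 7
G(36) = mex({0, 1, 2, 3, 5, 6, 7, 9, 10}) = 4
G(37) = mex({0, 2, 3, 4, 6, 7, 9, 10, 11, 12}) = 1
G(38) = mex({0, 1, 3, 4, 5, 6, 7, 9, 10, 11, 12}) = 2
G(39) = mex({0, 1, 2, 4, 5, 6, 7, 9, 10, 12, 14}) = 3
G(40) = mex({0, 2, 3, 4, 6, 7, 11, 12, 14}) = 1
G(41) = mex({0, 1, 2, 3, 5, 6, 7, 9, 10, 11, 12}) = 4
G(42) = mex({0, 1, 2, 3, 4, 5, 6, 9, 10}) = 7
G(43) = mex({0, 1, 3, 4, 5, 7, 9, 10, 12, 15}) = 2
G(44) = mex({0, 2, 3, 4, 5, 6, 7, 9, 10, 12, 15}) = 1
G(45) = mex({0, 1, 2, 3, 4, 5, 6, 7, 9, 10, 12, 14}) = 8
G(46) = mex({0, 1, 3, 4, 5, 7, 8, 11, 12, 14}) = 2
G(47) = mex({0, 1, 2, 3, 4, 5, 6, 8, 9, 10, 11, 12}) = 7
G(48) = mex({0, 1, 2, 3, 5, 6, 7, 9, 10}) = 4
G(49) = mex({0, 2, 3, 4, 6, 7, 9, 10, 11, 12, 15}) = 1
G(50) = mex({0, 1, 4, 5, 6, 7, 9, 11, 12, 14, 15}) = 2
G(51) = mex({0, 1, 2, 3, 4, 5, 6, 7, 9, 12, 14, 15}) = 8
G(52) = mex({0, 2, 3, 4, 5, 6, 7, 8, 11, 12, 15}) = 1
G(53) = mex({0, 1, 2, 3, 5, 6, 7, 8, 9, 10, 11, 12}) = 4
G(54) = mex({0, 1, 2, 3, 4, 5, 6, 9, 10}) = 7
Therefore G(54) = 7.

7


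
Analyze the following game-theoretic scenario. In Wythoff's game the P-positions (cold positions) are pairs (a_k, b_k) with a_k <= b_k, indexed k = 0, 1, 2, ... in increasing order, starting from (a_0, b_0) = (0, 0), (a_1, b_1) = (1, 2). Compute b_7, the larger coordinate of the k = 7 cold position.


By Wythoff's theorem, a_k = floor(k * phi) and b_k = floor(k * phi^2) = a_k + k, where phi = (1 + sqrt(5))/2 is the golden ratio.
phi = (1 + sqrt(5))/2 = 1.618034
phi^2 = phi + 1 = 2.618034
k = 7
k * phi^2 = 7 * 2.618034 = 18.326238
b_7 = floor(k * phi^2) = 18 (check: a_7 + k = 11 + 7 = 18)

18


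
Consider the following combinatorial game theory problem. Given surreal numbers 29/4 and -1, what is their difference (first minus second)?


x = 29/4, y = -1
Converting to common denominator: 4
x = 29/4, y = -4/4
x - y = 29/4 - -1 = 33/4

33/4


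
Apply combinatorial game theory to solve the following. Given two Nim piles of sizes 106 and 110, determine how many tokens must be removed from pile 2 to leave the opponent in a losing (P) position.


Piles: 106 and 110
Current XOR: 106 XOR 110 = 4 (non-zero, so this is an N-position).
To make the XOR zero, we need to find a move that balances the piles.
For pile 2 (size 110): target = 110 XOR 4 = 106
We reduce pile 2 from 110 to 106.
Tokens removed: 110 - 106 = 4
Verification: 106 XOR 106 = 0

4


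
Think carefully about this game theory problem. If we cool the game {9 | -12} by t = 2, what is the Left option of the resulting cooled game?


Original game: {9 | -12} (a switch {a | b} with a > b).
Cooling by t (for t below the temperature (a - b)/2 = 21/2) taxes each move by t: {a | b} cooled by t is {a - t | b + t}.
Cooling amount: t = 2
Cooled Left option: 9 - 2 = 7
Cooled Right option: -12 + 2 = -10
Cooled game: {7 | -10}
Left option = 7

7


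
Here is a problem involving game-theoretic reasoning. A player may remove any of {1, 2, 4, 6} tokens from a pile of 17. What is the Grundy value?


The subtraction set is S = {1, 2, 4, 6}.
G(k) = mex{ G(k - s) : s in S, s <= k }. We compute iteratively: G(0) = 0.
G(1) = mex({0}) = 1
G(2) = mex({0, 1}) = 2
G(3) = mex({1, 2}) = 0
G(4) = mex({0, 2}) = 1
G(5) = mex({0, 1}) = 2
G(6) = mex({0, 1, 2}) = 3
G(7) = mex({0, 1, 2, 3}) = 4
G(8) = mex({1, 2, 3, 4}) = 0
G(9) = mex({0, 2, 4}) = 1
G(10) = mex({0, 1, 3}) = 2
G(11) = mex({1, 2, 4}) = 0
G(12) = mex({0, 2, 3}) = 1
G(13) = mex({0, 1, 4}) = 2
Observe that G(8)..G(13) = 0, 1, 2, 0, 1, 2 repeats G(0)..G(5) = 0, 1, 2, 0, 1, 2.
For k >= max(S) = 6, G(k) is determined by the previous 6 values G(k-6)..G(k-1); a window of 6 consecutive values has recurred shifted by 8, so by induction G(k + 8) = G(k) for all k >= 0: the sequence is periodic from the start with period 8.
One period: G(0..7) = 0, 1, 2, 0, 1, 2, 3, 4.
17 mod 8 = 1, so G(17) = G(1) = 1.

1


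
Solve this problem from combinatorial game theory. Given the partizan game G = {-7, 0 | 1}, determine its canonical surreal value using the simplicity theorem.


Left options: {-7, 0}, max = 0
Right options: {1}, min = 1
All options are numbers and max(Left) < min(Right), so by the simplicity theorem the value is the simplest (earliest-born) number strictly between 0 and 1.
No integer lies strictly between 0 and 1, so the value is the dyadic rational m/2^k in the interval with the smallest k (then m odd); search k = 1, 2, ...:
Denominator 2: 1/2 lies strictly between 0 and 1 -- found.
The simplest number in the interval is 1/2.
Game value = 1/2

1/2


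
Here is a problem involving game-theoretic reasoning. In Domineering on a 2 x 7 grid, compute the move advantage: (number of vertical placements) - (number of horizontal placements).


Board is 2 x 7 (rows x cols).
Left (vertical) placements: (rows-1) * cols = 1 * 7 = 7
Right (horizontal) placements: rows * (cols-1) = 2 * 6 = 12
Advantage = Left - Right = 7 - 12 = -5

-5


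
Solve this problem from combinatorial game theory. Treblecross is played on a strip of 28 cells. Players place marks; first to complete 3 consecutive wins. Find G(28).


Treblecross: place X on empty cells; 3-in-a-row wins.
Playing within two cells of an existing X lets the opponent win at once, so sensible play treats the cells i-2..i+2 around each X as dead. The player left with no safe cell loses, so this is a normal-play take-away game on strips of safe cells.
Placing X at cell i (0-indexed) of a strip of k safe cells leaves independent strips of sizes max(0, i-2) and max(0, k-i-3). Hence G(k) = mex{ G(max(0,i-2)) XOR G(max(0,k-i-3)) : 0 <= i < k }, with G(0) = 0.
G(1): splits (0,0):0^0=0 -> mex({0}) = 1
G(2): splits (0,0):0^0=0 -> mex({0}) = 1
G(3): splits (0,0):0^0=0 -> mex({0}) = 1
G(4): splits (0,1):0^1=1 (0,0):0^0=0 -> mex({0, 1}) = 2
G(5): splits (0,2):0^1=1 (0,1):0^1=1 (0,0):0^0=0 -> mex({0, 1}) = 2
G(6) = mex({1}) = 0
G(7) = mex({0, 1, 2}) = 3
G(8) = mex({0, 1, 2}) = 3
G(9) = mex({0, 2}) = 1
G(10) = mex({0, 2, 3}) = 1
G(11) = mex({0, 3}) = 1
G(12) = mex({1, 3}) = 0
G(13) = mex({0, 1, 2, 3}) = 4
G(14) = mex({0, 1, 2}) = 3
G(15) = mex({0, 1, 2}) = 3
G(16) = mex({0, 1, 2, 4}) = 3
G(17) = mex({0, 1, 3, 4}) = 2
G(18) = mex({0, 1, 3, 4}) = 2
G(19) = mex({0, 1, 3, 5}) = 2
G(20) = mex({0, 1, 2, 3, 5}) = 4
G(21) = mex({0, 1, 2, 3, 5}) = 4
G(22) = mex({1, 2, 6}) = 0
G(23) = mex({0, 1, 2, 3, 4, 6}) = 5
G(24) = mex({0, 1, 2, 3, 4}) = 5
G(25) = mex({0, 1, 3, 4, 7}) = 2
G(26) = mex({0, 1, 3, 4, 5, 7}) = 2
G(27) = mex({0, 1, 3, 5}) = 2
G(28) = mex({0, 1, 2, 5}) = 3
Therefore G(28) = 3.

3


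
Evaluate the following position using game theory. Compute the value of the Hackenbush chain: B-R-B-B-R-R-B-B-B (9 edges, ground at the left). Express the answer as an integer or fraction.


Edges (from ground): B-R-B-B-R-R-B-B-B
By Berlekamp's sign-expansion rule, a Blue-Red Hackenbush stalk has the value of the surreal number whose sign sequence is the edge sequence with B -> + and R -> -.
Sign sequence: +-++--+++
Trace the sign expansion in the surreal number tree, starting from 0:
Edge 1: B (sign +) -> bounds (0, +inf), value = 1
Edge 2: R (sign -) -> bounds (0, 1), value = 1/2
Edge 3: B (sign +) -> bounds (1/2, 1), value = 3/4
Edge 4: B (sign +) -> bounds (3/4, 1), value = 7/8
Edge 5: R (sign -) -> bounds (3/4, 7/8), value = 13/16
Edge 6: R (sign -) -> bounds (3/4, 13/16), value = 25/32
Edge 7: B (sign +) -> bounds (25/32, 13/16), value = 51/64
Edge 8: B (sign +) -> bounds (51/64, 13/16), value = 103/128
Edge 9: B (sign +) -> bounds (103/128, 13/16), value = 207/256
Game value = 207/256

207/256


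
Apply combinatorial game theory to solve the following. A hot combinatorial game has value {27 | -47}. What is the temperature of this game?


The game is {27 | -47}, a switch {a | b} with numbers a > b.
Cooling {a | b} by t gives {a - t | b + t}, which stops being hot when a - t = b + t, i.e. at t = (a - b)/2. So the temperature of a switch is (a - b)/2.
Temperature = (Left option - Right option) / 2
= (27 - (-47)) / 2
= 74 / 2
= 37

37


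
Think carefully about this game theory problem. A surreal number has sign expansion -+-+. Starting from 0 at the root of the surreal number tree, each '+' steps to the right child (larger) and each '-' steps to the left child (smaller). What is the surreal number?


Sign expansion: -+-+
Rule: track bounds (lo, hi), initially (-inf, +inf). On '+', the current value becomes lo and we move to the simplest number in (value, hi): value + 1 if hi = +inf, otherwise the midpoint (value + hi)/2. On '-', the current value becomes hi and we move to value - 1 if lo = -inf, otherwise the midpoint (lo + value)/2.
Start at 0.
Step 1: sign = -, move left. Bounds: (-inf, 0). Value = -1
Step 2: sign = +, move right. Bounds: (-1, 0). Value = -1/2
Step 3: sign = -, move left. Bounds: (-1, -1/2). Value = -3/4
Step 4: sign = +, move right. Bounds: (-3/4, -1/2). Value = -5/8
The surreal number with sign expansion -+-+ is -5/8.

-5/8


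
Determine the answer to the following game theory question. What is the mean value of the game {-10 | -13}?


Game = {-10 | -13}, a switch {a | b} with numbers a > b.
Its thermograph has left wall a - t and right wall b + t, which meet at t = (a - b)/2, where both equal (a + b)/2. So the mast (mean value) is at (a + b)/2.
Mean = (-10 + (-13))/2 = -23/2 = -23/2

-23/2


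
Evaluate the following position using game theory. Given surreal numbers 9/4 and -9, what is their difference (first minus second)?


x = 9/4, y = -9
Converting to common denominator: 4
x = 9/4, y = -36/4
x - y = 9/4 - -9 = 45/4

45/4


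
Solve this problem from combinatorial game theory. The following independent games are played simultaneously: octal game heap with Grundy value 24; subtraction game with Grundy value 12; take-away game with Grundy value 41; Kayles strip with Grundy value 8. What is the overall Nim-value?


By the Sprague-Grundy theorem, the Grundy value of a sum of games is the XOR of individual Grundy values.
octal game heap: Grundy value = 24. Running XOR: 0 XOR 24 = 24
subtraction game: Grundy value = 12. Running XOR: 24 XOR 12 = 20
take-away game: Grundy value = 41. Running XOR: 20 XOR 41 = 61
Kayles strip: Grundy value = 8. Running XOR: 61 XOR 8 = 53
The combined Grundy value is 53.

53


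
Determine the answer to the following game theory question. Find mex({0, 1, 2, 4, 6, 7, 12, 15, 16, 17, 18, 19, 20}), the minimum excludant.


Set = {0, 1, 2, 4, 6, 7, 12, 15, 16, 17, 18, 19, 20}
0 is in the set.
1 is in the set.
2 is in the set.
3 is NOT in the set. This is the mex.
mex = 3

3


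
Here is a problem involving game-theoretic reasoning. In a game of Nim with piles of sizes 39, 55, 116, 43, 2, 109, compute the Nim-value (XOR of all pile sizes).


We need the XOR (exclusive or) of all pile sizes.
After XOR-ing pile 1 (size 39): 0 XOR 39 = 39
After XOR-ing pile 2 (size 55): 39 XOR 55 = 16
After XOR-ing pile 3 (size 116): 16 XOR 116 = 100
After XOR-ing pile 4 (size 43): 100 XOR 43 = 79
After XOR-ing pile 5 (size 2): 79 XOR 2 = 77
After XOR-ing pile 6 (size 109): 77 XOR 109 = 32
The Nim-value of this position is 32.

32


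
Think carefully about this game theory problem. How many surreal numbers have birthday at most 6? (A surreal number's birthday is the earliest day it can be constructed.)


Day 0: {|} = 0 is born. Count = 1.
Day n: the number of surreal numbers born by day n is 2^(n+1) - 1.
By day 0: 2^1 - 1 = 1
By day 1: 2^2 - 1 = 3
By day 2: 2^3 - 1 = 7
By day 3: 2^4 - 1 = 15
By day 4: 2^5 - 1 = 31
By day 5: 2^6 - 1 = 63
By day 6: 2^7 - 1 = 127
By day 6: 127 surreal numbers.

127


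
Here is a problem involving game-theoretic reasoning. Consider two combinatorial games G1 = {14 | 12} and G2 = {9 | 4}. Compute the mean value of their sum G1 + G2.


G1 = {14 | 12}, G2 = {9 | 4}
Each is a switch {a | b} with numbers a > b; its mean value is (a + b)/2, and mean value is additive over game sums: m(G1 + G2) = m(G1) + m(G2).
Mean of G1 = (14 + (12))/2 = 26/2 = 13
Mean of G2 = (9 + (4))/2 = 13/2 = 13/2
Mean of G1 + G2 = 13 + 13/2 = 39/2

39/2


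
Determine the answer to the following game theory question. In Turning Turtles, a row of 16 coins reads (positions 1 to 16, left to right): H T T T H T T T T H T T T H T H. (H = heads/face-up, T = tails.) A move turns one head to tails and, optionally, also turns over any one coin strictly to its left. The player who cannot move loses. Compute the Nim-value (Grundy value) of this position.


Coins: H T T T H T T T T H T T T H T H
Key fact: a single head at position k behaves exactly like a Nim heap of size k (turning it to T and optionally flipping a coin at j < k corresponds to moving the heap from k to j, or to 0), and heads combine as a disjunctive sum (two heads at the same place would cancel, matching j XOR j = 0). So the Nim-value is the XOR of the 1-indexed positions of the heads.
Face-up positions (1-indexed): [1, 5, 10, 14, 16]
XOR 0 with 1: 0 XOR 1 = 1
XOR 1 with 5: 1 XOR 5 = 4
XOR 4 with 10: 4 XOR 10 = 14
XOR 14 with 14: 14 XOR 14 = 0
XOR 0 with 16: 0 XOR 16 = 16
Nim-value = 16

16


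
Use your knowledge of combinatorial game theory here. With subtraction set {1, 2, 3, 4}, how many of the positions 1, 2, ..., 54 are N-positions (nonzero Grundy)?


Subtraction set S = {1, 2, 3, 4}, so G(n) = n mod 5.
G(n) = 0 when n is a multiple of 5.
Multiples of 5 in [1, 54]: 10
N-positions (nonzero Grundy) = 54 - 10 = 44

44


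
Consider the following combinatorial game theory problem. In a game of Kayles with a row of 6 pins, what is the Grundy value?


Kayles: a move removes 1 or 2 adjacent pins from a contiguous row.
Removing pins from a row of k leaves two independent rows (a, b) with a + b = k - 1 (one pin) or a + b = k - 2 (two pins); an end removal gives a = 0.
By Sprague-Grundy, G(k) = mex{ G(a) XOR G(b) } over all these splits. G(0) = 0.
G(1): splits (0,0):0^0=0 -> mex({0}) = 1
G(2): splits (0,1):0^1=1 (0,0):0^0=0 -> mex({0, 1}) = 2
G(3): splits (0,2):0^2=2 (1,1):1^1=0 (0,1):0^1=1 -> mex({0, 1, 2}) = 3
G(4): splits (0,3):0^3=3 (1,2):1^2=3 (0,2):0^2=2 (1,1):1^1=0 -> mex({0, 2, 3}) = 1
G(5): splits (0,4):0^1=1 (1,3):1^3=2 (2,2):2^2=0 (0,3):0^3=3 (1,2):1^2=3 -> mex({0, 1, 2, 3}) = 4
G(6) = mex({0, 1, 2, 4}) = 3
Therefore G(6) = 3.

3


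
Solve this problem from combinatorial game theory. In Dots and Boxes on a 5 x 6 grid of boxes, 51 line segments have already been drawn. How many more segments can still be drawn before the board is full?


Grid: 5 x 6 boxes, i.e. 6 rows and 7 columns of dots.
Horizontal edges: (rows + 1) * cols = 6 * 6 = 36
Vertical edges: rows * (cols + 1) = 5 * 7 = 35
Total edges: 36 + 35 = 71
Edges drawn: 51
Remaining: 71 - 51 = 20

20


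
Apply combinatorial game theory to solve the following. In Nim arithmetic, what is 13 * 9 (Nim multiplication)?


Nim multiplication is bilinear over XOR: (u XOR v) * w = (u*w) XOR (v*w).
So we split each operand into its bit components and XOR the pairwise Nim products.
13 = 1 + 4 + 8 (as XOR of powers of 2).
9 = 1 + 8 (as XOR of powers of 2).
Using the standard Nim-product table on single bits:
  2*2 = 3,   2*4 = 8,   2*8 = 12,
  4*4 = 6,   4*8 = 11,  8*8 = 13,
and  1*x = x (identity), k*l = l*k (commutative).
Pairwise Nim products:
  1 * 1 = 1
  1 * 8 = 8
  4 * 1 = 4
  4 * 8 = 11
  8 * 1 = 8
  8 * 8 = 13
XOR them: 1 XOR 8 XOR 4 XOR 11 XOR 8 XOR 13 = 3.
Result: 13 * 9 = 3 (in Nim).

3


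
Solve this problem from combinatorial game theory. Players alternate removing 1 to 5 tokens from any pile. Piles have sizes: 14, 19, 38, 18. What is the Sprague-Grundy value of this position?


Subtraction set: {1, 2, 3, 4, 5}
For this subtraction set, G(n) = n mod 6 (period = max + 1 = 6).
Pile 1 (size 14): G(14) = 14 mod 6 = 2
Pile 2 (size 19): G(19) = 19 mod 6 = 1
Pile 3 (size 38): G(38) = 38 mod 6 = 2
Pile 4 (size 18): G(18) = 18 mod 6 = 0
Total Grundy value = XOR of all: 2 XOR 1 XOR 2 XOR 0 = 1

1


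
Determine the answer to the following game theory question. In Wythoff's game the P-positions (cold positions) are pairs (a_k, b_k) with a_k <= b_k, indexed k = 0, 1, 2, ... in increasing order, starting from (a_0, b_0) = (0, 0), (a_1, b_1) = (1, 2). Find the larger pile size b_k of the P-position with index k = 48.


By Wythoff's theorem, a_k = floor(k * phi) and b_k = floor(k * phi^2) = a_k + k, where phi = (1 + sqrt(5))/2 is the golden ratio.
phi = (1 + sqrt(5))/2 = 1.618034
phi^2 = phi + 1 = 2.618034
k = 48
k * phi^2 = 48 * 2.618034 = 125.665631
b_48 = floor(k * phi^2) = 125 (check: a_48 + k = 77 + 48 = 125)

125


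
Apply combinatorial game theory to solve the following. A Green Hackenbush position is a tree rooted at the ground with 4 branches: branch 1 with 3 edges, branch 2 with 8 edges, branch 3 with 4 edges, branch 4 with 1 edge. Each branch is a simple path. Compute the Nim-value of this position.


The tree has 4 branches from the ground vertex.
In Green Hackenbush, the Nim-value of a simple path of length k is k.
Branch 1: length 3, Nim-value = 3
Branch 2: length 8, Nim-value = 8
Branch 3: length 4, Nim-value = 4
Branch 4: length 1, Nim-value = 1
Total Nim-value = XOR of all branch values:
0 XOR 3 = 3
3 XOR 8 = 11
11 XOR 4 = 15
15 XOR 1 = 14
Nim-value of the tree = 14

14


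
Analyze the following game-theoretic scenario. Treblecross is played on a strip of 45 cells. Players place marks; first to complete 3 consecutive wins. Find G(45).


Treblecross: place X on empty cells; 3-in-a-row wins.
Playing within two cells of an existing X lets the opponent win at once, so sensible play treats the cells i-2..i+2 around each X as dead. The player left with no safe cell loses, so this is a normal-play take-away game on strips of safe cells.
Placing X at cell i (0-indexed) of a strip of k safe cells leaves independent strips of sizes max(0, i-2) and max(0, k-i-3). Hence G(k) = mex{ G(max(0,i-2)) XOR G(max(0,k-i-3)) : 0 <= i < k }, with G(0) = 0.
G(1): splits (0,0):0^0=0 -> mex({0}) = 1
G(2): splits (0,0):0^0=0 -> mex({0}) = 1
G(3): splits (0,0):0^0=0 -> mex({0}) = 1
G(4): splits (0,1):0^1=1 (0,0):0^0=0 -> mex({0, 1}) = 2
G(5): splits (0,2):0^1=1 (0,1):0^1=1 (0,0):0^0=0 -> mex({0, 1}) = 2
G(6) = mex({1}) = 0
G(7) = mex({0, 1, 2}) = 3
G(8) = mex({0, 1, 2}) = 3
G(9) = mex({0, 2}) = 1
G(10) = mex({0, 2, 3}) = 1
G(11) = mex({0, 3}) = 1
G(12) = mex({1, 3}) = 0
G(13) = mex({0, 1, 2, 3}) = 4
G(14) = mex({0, 1, 2}) = 3
G(15) = mex({0, 1, 2}) = 3
G(16) = mex({0, 1, 2, 4}) = 3
G(17) = mex({0, 1, 3, 4}) = 2
G(18) = mex({0, 1, 3, 4}) = 2
G(19) = mex({0, 1, 3, 5}) = 2
G(20) = mex({0, 1, 2, 3, 5}) = 4
G(21) = mex({0, 1, 2, 3, 5}) = 4
G(22) = mex({1, 2, 6}) = 0
G(23) = mex({0, 1, 2, 3, 4, 6}) = 5
G(24) = mex({0, 1, 2, 3, 4}) = 5
G(25) = mex({0, 1, 3, 4, 7}) = 2
G(26) = mex({0, 1, 3, 4, 5, 7}) = 2
G(27) = mex({0, 1, 3, 5}) = 2
G(28) = mex({0, 1, 2, 5}) = 3
G(29) = mex({0, 1, 2, 4, 5, 6}) = 3
G(30) = mex({1, 2, 4, 6}) = 0
G(31) = mex({0, 1, 2, 3, 4, 6}) = 5
G(32) = mex({1, 2, 3, 4, 7}) = 0
G(33) = mex({0, 3, 7}) = 1
G(34) = mex({0, 2, 3, 5, 7}) = 1
G(35) = mex({0, 2, 3, 5, 6}) = 1
G(36) = mex({0, 1, 2, 5, 6}) = 3
G(37) = mex({0, 1, 2, 4, 5, 6}) = 3
G(38) = mex({0, 1, 2, 4}) = 3
G(39) = mex({0, 1, 2, 3, 4, 7}) = 5
G(40) = mex({0, 1, 2, 3, 4, 5, 7}) = 6
G(41) = mex({0, 1, 2, 3, 5, 7}) = 4
G(42) = mex({0, 1, 2, 3, 5, 6, 7}) = 4
G(43) = mex({0, 2, 3, 5, 6}) = 1
G(44) = mex({1, 2, 3, 4, 5, 6}) = 0
G(45) = mex({0, 1, 2, 3, 4, 6, 7}) = 5
Therefore G(45) = 5.

5
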